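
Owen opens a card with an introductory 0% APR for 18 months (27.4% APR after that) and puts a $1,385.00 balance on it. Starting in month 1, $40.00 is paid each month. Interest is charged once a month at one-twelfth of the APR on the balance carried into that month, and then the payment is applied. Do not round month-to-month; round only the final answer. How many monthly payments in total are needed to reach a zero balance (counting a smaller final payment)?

40 months

Promo months 1–18 at r₀ = 0%/12 = 0; months 19+ at r₁ = 27.4%/12 = 0.0228333.
After month 18 (no interest yet): B = $1,385.00 − 18·$40.00 = $665.00.
Then at r₁ with $40.00/mo: n₂ = −ln(1 − r₁·B/P)/ln(1+r₁) ≈ 21.15 → 22 more payments.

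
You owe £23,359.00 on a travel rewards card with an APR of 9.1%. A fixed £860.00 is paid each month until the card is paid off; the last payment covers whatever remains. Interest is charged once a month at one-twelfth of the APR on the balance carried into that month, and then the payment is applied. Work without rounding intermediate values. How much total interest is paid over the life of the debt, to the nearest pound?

Monthly rate r = 9.1%/12 = 0.758333% = 0.00758333.
Payoff takes n = ⌈−ln(1 − rB₀/P)/ln(1+r)⌉ = ⌈30.529⌉ = 31 payments; the last is £456.09.
Total paid = 30·£860.00 + £456.09 = £26,256.09.
Total interest = total paid − principal = £26,256.09 − £23,359.00 = £2,897.09.

£2,897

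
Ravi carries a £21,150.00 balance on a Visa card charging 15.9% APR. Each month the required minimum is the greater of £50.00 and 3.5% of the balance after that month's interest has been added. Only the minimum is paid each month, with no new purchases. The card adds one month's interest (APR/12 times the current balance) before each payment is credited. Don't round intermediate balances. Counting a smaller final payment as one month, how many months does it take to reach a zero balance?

Monthly rate r = 15.9%/12 = 1.325% = 0.01325.
While 3.5% of the post-interest balance exceeds £50.00, each month B ← (B·(1+r))·(1 − 0.035), i.e. B shrinks by the factor (1+r)·0.965 = 0.97779.
This holds for months 1–121. Entering month 122 the balance is £1,395.81; 3.5% of the post-interest balance is now below £50.00, so the flat £50.00 minimum applies from here.
From month 122 a fixed £50.00 at rate r clears £1,395.81 in 36 more payments. Total: 121 + 36 = 157 months.

157 months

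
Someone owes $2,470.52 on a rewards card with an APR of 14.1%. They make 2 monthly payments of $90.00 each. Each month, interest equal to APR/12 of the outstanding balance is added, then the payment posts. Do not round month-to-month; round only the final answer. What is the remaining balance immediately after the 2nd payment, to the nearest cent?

Monthly rate r = 14.1%/12 = 1.175% = 0.01175.
Each month: B ← B·(1+r) − $90.00.
Month 1: interest $29.03; balance after payment $2,409.55.
Month 2: interest $28.31; balance after payment $2,347.86.

$2,347.86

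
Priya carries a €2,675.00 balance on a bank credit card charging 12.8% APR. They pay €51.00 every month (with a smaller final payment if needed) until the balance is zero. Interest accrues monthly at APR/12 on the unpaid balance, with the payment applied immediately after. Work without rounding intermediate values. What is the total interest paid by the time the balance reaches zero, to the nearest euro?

Monthly rate r = 12.8%/12 = 1.06667% = 0.0106667.
Payoff takes n = ⌈−ln(1 − rB₀/P)/ln(1+r)⌉ = ⌈77.265⌉ = 78 payments; the last is €13.56.
Total paid = 77·€51.00 + €13.56 = €3,940.56.
Total interest = total paid − principal = €3,940.56 − €2,675.00 = €1,265.56.

€1,266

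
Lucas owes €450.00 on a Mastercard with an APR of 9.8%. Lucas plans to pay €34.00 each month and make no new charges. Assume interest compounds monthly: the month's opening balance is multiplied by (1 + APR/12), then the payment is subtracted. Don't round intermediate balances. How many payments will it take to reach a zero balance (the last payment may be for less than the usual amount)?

15 months

Monthly rate r = 9.8%/12 = 0.816667% = 0.00816667.
Recurrence: B ← B·(1+r) − €34.00.
Month 1: interest €3.68; balance after payment €419.68.
Month 2: interest €3.43; balance after payment €389.10.
Closed form: n = −ln(1 − rB₀/P)/ln(1+r) = −ln(0.89191)/ln(1.00817) ≈ 14.064, so the balance reaches zero during payment 15.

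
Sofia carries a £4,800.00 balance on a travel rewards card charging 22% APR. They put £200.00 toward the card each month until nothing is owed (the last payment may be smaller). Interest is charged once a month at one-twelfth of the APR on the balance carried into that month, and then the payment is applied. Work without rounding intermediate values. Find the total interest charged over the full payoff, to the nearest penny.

Monthly rate r = 22%/12 = 1.83333% = 0.0183333.
Payoff takes n = ⌈−ln(1 − rB₀/P)/ln(1+r)⌉ = ⌈31.915⌉ = 32 payments; the last is £183.24.
Total paid = 31·£200.00 + £183.24 = £6,383.24.
Total interest = total paid − principal = £6,383.24 − £4,800.00 = £1,583.24.

£1,583.24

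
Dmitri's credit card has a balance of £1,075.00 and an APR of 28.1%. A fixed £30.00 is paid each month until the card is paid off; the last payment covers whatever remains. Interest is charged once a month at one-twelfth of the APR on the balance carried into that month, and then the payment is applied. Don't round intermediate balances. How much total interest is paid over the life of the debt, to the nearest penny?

Monthly rate r = 28.1%/12 = 2.34167% = 0.0234167.
Payoff takes n = ⌈−ln(1 − rB₀/P)/ln(1+r)⌉ = ⌈78.929⌉ = 79 payments; the last is £27.90.
Total paid = 78·£30.00 + £27.90 = £2,367.90.
Total interest = total paid − principal = £2,367.90 − £1,075.00 = £1,292.90.

£1,292.90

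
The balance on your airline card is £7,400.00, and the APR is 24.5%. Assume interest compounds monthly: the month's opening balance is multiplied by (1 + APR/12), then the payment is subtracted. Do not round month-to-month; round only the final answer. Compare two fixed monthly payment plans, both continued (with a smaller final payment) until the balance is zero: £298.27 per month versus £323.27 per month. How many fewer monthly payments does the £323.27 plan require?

Monthly rate r = 24.5%/12 = 2.04167% = 0.0204167.
At £298.27/mo: n = ⌈−ln(1 − rB₀/P)/ln(1+r)⌉ = 35 payments (last £282.35); total interest = total paid − £7,400.00 = £3,023.53.
At £323.27/mo: 32 payments (last £54.30); total interest £2,675.67.
Payments saved = 35 − 32 = 3.

3 fewer payments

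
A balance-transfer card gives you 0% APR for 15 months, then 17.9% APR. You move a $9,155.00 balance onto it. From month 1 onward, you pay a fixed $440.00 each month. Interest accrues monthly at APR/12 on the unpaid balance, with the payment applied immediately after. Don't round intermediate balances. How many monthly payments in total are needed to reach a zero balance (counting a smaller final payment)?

22 payments

Promo months 1–15 at r₀ = 0%/12 = 0; months 16+ at r₁ = 17.9%/12 = 0.0149167.
After month 15 (no interest yet): B = $9,155.00 − 15·$440.00 = $2,555.00.
Then at r₁ with $440.00/mo: n₂ = −ln(1 − r₁·B/P)/ln(1+r₁) ≈ 6.12 → 7 more payments.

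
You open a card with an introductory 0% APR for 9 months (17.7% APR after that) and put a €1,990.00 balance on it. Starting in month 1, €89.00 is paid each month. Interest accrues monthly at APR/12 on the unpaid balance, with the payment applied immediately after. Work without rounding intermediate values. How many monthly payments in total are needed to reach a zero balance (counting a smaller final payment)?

24 months

Promo months 1–9 at r₀ = 0%/12 = 0; months 10+ at r₁ = 17.7%/12 = 0.01475.
After month 9 (no interest yet): B = €1,990.00 − 9·€89.00 = €1,189.00.
Then at r₁ with €89.00/mo: n₂ = −ln(1 − r₁·B/P)/ln(1+r₁) ≈ 14.99 → 15 more payments.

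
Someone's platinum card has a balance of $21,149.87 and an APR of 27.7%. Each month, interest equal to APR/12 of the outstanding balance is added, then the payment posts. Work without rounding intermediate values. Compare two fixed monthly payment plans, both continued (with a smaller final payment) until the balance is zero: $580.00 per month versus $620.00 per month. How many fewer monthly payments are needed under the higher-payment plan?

13 fewer payments

Monthly rate r = 27.7%/12 = 2.30833% = 0.0230833.
At $580.00/mo: n = ⌈−ln(1 − rB₀/P)/ln(1+r)⌉ = 81 payments (last $454.63); total interest = total paid − $21,149.87 = $25,704.76.
At $620.00/mo: 68 payments (last $530.73); total interest $20,920.86.
Payments saved = 81 − 68 = 13.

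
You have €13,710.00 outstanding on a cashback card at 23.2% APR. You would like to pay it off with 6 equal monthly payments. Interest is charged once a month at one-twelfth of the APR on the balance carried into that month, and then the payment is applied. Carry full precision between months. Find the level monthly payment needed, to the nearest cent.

Monthly rate r = 23.2%/12 = 1.93333% = 0.0193333.
Level-payment amortization: P = B₀·r / (1 − (1+r)^(−n)) = 13710.00·0.0193333 / (1 − 1.01933^(−6)).
Denominator 1 − (1+r)^(−6) = 0.108538397.
P = 265.06 / 0.108538397 ≈ 2442.09.

€2,442.09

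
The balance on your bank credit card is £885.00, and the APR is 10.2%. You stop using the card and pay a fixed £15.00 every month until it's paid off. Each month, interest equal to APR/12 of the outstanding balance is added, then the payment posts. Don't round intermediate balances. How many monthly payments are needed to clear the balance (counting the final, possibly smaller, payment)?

83 months

Monthly rate r = 10.2%/12 = 0.85% = 0.0085.
Recurrence: B ← B·(1+r) − £15.00.
Month 1: interest £7.52; balance after payment £877.52.
Month 2: interest £7.46; balance after payment £869.98.
Closed form: n = −ln(1 − rB₀/P)/ln(1+r) = −ln(0.4985)/ln(1.0085) ≈ 82.248, so the balance reaches zero during payment 83.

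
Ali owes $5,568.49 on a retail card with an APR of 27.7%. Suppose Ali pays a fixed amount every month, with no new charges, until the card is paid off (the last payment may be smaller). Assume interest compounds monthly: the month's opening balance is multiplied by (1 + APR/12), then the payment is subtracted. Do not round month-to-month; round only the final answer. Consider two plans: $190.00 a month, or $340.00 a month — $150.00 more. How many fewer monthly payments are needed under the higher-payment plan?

29 fewer payments

Monthly rate r = 27.7%/12 = 2.30833% = 0.0230833.
At $190.00/mo: n = ⌈−ln(1 − rB₀/P)/ln(1+r)⌉ = 50 payments (last $87.13); total interest = total paid − $5,568.49 = $3,828.64.
At $340.00/mo: 21 payments (last $276.04); total interest $1,507.55.
Payments saved = 50 − 21 = 29.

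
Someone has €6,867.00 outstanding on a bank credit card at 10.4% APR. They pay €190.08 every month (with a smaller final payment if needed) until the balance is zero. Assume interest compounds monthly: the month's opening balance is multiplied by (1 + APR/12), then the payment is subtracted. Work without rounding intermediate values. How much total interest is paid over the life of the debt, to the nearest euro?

Monthly rate r = 10.4%/12 = 0.866667% = 0.00866667.
Payoff takes n = ⌈−ln(1 − rB₀/P)/ln(1+r)⌉ = ⌈43.522⌉ = 44 payments; the last is €99.44.
Total paid = 43·€190.08 + €99.44 = €8,272.88.
Total interest = total paid − principal = €8,272.88 − €6,867.00 = €1,405.88.

€1,406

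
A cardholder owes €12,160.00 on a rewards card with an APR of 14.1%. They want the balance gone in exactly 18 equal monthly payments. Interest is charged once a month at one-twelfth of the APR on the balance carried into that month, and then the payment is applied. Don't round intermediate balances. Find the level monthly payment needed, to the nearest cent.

Monthly rate r = 14.1%/12 = 1.175% = 0.01175.
Level-payment amortization: P = B₀·r / (1 − (1+r)^(−n)) = 12160.00·0.01175 / (1 − 1.01175^(−18)).
Denominator 1 − (1+r)^(−18) = 0.189632221.
P = 142.88 / 0.189632221 ≈ 753.46.

€753.46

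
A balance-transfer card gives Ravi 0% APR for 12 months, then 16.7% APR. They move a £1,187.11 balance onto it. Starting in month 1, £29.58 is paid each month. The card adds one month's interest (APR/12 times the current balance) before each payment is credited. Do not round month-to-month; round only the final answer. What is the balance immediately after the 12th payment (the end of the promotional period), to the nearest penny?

Promo months 1–12 at r₀ = 0%/12 = 0; months 13+ at r₁ = 16.7%/12 = 0.0139167.
After month 12 (no interest yet): B = £1,187.11 − 12·£29.58 = £832.15.

£832.15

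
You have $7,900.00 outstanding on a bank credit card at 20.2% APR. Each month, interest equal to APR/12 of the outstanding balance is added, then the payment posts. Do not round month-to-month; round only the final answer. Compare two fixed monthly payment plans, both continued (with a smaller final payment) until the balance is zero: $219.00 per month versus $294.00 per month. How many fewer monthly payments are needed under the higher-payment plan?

Monthly rate r = 20.2%/12 = 1.68333% = 0.0168333.
At $219.00/mo: n = ⌈−ln(1 − rB₀/P)/ln(1+r)⌉ = 56 payments (last $215.23); total interest = total paid − $7,900.00 = $4,360.23.
At $294.00/mo: 37 payments (last $19.81); total interest $2,703.81.
Payments saved = 56 − 37 = 19.

19 fewer payments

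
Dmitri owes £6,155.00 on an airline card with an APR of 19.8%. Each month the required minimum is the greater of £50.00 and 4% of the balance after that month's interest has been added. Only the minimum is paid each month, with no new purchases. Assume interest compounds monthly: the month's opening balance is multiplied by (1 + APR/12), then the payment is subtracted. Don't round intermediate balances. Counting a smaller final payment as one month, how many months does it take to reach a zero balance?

98 months

Monthly rate r = 19.8%/12 = 1.65% = 0.0165.
While 4% of the post-interest balance exceeds £50.00, each month B ← (B·(1+r))·(1 − 0.04), i.e. B shrinks by the factor (1+r)·0.96 = 0.97584.
This holds for months 1–66. Entering month 67 the balance is £1,225.23; 4% of the post-interest balance is now below £50.00, so the flat £50.00 minimum applies from here.
From month 67 a fixed £50.00 at rate r clears £1,225.23 in 32 more payments. Total: 66 + 32 = 98 months.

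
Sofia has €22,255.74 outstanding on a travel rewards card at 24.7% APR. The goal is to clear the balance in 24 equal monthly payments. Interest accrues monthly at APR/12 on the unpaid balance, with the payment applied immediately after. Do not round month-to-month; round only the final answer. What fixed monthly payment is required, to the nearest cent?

Monthly rate r = 24.7%/12 = 2.05833% = 0.0205833.
Level-payment amortization: P = B₀·r / (1 − (1+r)^(−n)) = 22255.74·0.0205833 / (1 − 1.02058^(−24)).
Denominator 1 − (1+r)^(−24) = 0.386751243.
P = 458.097 / 0.386751243 ≈ 1184.48.

€1,184.48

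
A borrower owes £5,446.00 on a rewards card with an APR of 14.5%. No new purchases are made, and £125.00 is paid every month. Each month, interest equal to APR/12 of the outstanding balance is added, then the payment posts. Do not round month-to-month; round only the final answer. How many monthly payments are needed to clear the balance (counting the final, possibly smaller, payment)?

63 payments

Monthly rate r = 14.5%/12 = 1.20833% = 0.0120833.
Recurrence: B ← B·(1+r) − £125.00.
Month 1: interest £65.81; balance after payment £5,386.81.
Month 2: interest £65.09; balance after payment £5,326.90.
Closed form: n = −ln(1 − rB₀/P)/ln(1+r) = −ln(0.47355)/ln(1.01208) ≈ 62.234, so the balance reaches zero during payment 63.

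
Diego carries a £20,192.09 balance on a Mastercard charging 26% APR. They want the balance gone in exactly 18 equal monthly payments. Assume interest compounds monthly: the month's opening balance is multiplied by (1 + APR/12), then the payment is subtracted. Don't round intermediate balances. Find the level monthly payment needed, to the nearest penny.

£1,366.67

Monthly rate r = 26%/12 = 2.16667% = 0.0216667.
Level-payment amortization: P = B₀·r / (1 − (1+r)^(−n)) = 20192.09·0.0216667 / (1 − 1.02167^(−18)).
Denominator 1 − (1+r)^(−18) = 0.320117339.
P = 437.495 / 0.320117339 ≈ 1366.67.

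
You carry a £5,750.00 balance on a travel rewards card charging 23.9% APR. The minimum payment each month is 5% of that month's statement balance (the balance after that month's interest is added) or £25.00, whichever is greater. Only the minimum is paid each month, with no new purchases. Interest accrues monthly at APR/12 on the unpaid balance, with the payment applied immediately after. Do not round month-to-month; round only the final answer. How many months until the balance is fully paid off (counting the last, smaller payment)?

104 months

Monthly rate r = 23.9%/12 = 1.99167% = 0.0199167.
While 5% of the post-interest balance exceeds £25.00, each month B ← (B·(1+r))·(1 − 0.05), i.e. B shrinks by the factor (1+r)·0.95 = 0.96892.
This holds for months 1–78. Entering month 79 the balance is £489.95; 5% of the post-interest balance is now below £25.00, so the flat £25.00 minimum applies from here.
From month 79 a fixed £25.00 at rate r clears £489.95 in 26 more payments. Total: 78 + 26 = 104 months.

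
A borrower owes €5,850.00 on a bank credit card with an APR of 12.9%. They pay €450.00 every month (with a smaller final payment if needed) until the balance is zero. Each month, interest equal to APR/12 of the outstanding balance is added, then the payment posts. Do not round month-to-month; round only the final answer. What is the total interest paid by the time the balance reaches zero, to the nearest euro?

€485

Monthly rate r = 12.9%/12 = 1.075% = 0.01075.
Payoff takes n = ⌈−ln(1 − rB₀/P)/ln(1+r)⌉ = ⌈14.078⌉ = 15 payments; the last is €35.33.
Total paid = 14·€450.00 + €35.33 = €6,335.33.
Total interest = total paid − principal = €6,335.33 − €5,850.00 = €485.33.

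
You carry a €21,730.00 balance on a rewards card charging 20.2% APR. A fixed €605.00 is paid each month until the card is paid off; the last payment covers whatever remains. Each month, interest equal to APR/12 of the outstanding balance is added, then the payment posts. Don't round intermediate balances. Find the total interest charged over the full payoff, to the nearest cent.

Monthly rate r = 20.2%/12 = 1.68333% = 0.0168333.
Payoff takes n = ⌈−ln(1 − rB₀/P)/ln(1+r)⌉ = ⌈55.584⌉ = 56 payments; the last is €354.68.
Total paid = 55·€605.00 + €354.68 = €33,629.68.
Total interest = total paid − principal = €33,629.68 − €21,730.00 = €11,899.68.

€11,899.68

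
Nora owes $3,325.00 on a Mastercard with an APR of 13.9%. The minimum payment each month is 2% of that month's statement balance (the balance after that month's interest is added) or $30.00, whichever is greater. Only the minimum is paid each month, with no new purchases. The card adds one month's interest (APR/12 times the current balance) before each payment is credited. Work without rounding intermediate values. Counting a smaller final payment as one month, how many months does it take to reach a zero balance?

Monthly rate r = 13.9%/12 = 1.15833% = 0.0115833.
While 2% of the post-interest balance exceeds $30.00, each month B ← (B·(1+r))·(1 − 0.02), i.e. B shrinks by the factor (1+r)·0.98 = 0.99135.
This holds for months 1–93. Entering month 94 the balance is $1,482.42; 2% of the post-interest balance is now below $30.00, so the flat $30.00 minimum applies from here.
From month 94 a fixed $30.00 at rate r clears $1,482.42 in 74 more payments. Total: 93 + 74 = 167 months.

167 months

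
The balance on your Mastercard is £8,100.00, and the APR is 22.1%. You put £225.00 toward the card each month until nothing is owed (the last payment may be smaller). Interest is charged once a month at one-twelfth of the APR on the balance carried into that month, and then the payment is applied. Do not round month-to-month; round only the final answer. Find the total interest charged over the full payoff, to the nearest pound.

Monthly rate r = 22.1%/12 = 1.84167% = 0.0184167.
Payoff takes n = ⌈−ln(1 − rB₀/P)/ln(1+r)⌉ = ⌈59.601⌉ = 60 payments; the last is £135.79.
Total paid = 59·£225.00 + £135.79 = £13,410.79.
Total interest = total paid − principal = £13,410.79 − £8,100.00 = £5,310.79.

£5,311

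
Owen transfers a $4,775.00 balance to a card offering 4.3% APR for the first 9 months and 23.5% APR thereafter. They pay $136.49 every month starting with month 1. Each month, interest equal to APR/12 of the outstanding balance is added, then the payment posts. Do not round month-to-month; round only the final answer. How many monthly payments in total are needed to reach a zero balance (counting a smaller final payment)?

Promo months 1–9 at r₀ = 4.3%/12 = 0.00358333; months 10+ at r₁ = 23.5%/12 = 0.0195833.
After month 9: iterate B ← B·(1+r₀) − $136.49 for 9 months → $3,685.05.
Then at r₁ with $136.49/mo: n₂ = −ln(1 − r₁·B/P)/ln(1+r₁) ≈ 38.79 → 39 more payments.

48 payments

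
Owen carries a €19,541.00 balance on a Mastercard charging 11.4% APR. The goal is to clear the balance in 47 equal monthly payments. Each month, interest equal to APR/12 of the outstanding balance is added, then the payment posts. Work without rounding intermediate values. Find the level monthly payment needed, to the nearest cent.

Monthly rate r = 11.4%/12 = 0.95% = 0.0095.
Level-payment amortization: P = B₀·r / (1 − (1+r)^(−n)) = 19541.00·0.0095 / (1 − 1.0095^(−47)).
Denominator 1 − (1+r)^(−47) = 0.358786281.
P = 185.639 / 0.358786281 ≈ 517.41.

€517.41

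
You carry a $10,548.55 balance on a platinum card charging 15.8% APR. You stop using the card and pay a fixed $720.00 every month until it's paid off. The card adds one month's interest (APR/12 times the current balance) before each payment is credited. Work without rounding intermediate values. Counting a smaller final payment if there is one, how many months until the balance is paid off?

Monthly rate r = 15.8%/12 = 1.31667% = 0.0131667.
Recurrence: B ← B·(1+r) − $720.00.
Month 1: interest $138.89; balance after payment $9,967.44.
Month 2: interest $131.24; balance after payment $9,378.68.
Closed form: n = −ln(1 − rB₀/P)/ln(1+r) = −ln(0.8071)/ln(1.01317) ≈ 16.384, so the balance reaches zero during payment 17.

17 months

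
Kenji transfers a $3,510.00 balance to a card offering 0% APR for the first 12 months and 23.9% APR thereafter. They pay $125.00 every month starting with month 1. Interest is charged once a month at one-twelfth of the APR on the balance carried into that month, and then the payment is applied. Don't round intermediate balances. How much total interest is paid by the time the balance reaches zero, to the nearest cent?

Promo months 1–12 at r₀ = 0%/12 = 0; months 13+ at r₁ = 23.9%/12 = 0.0199167.
After month 12 (no interest yet): B = $3,510.00 − 12·$125.00 = $2,010.00.
Then at r₁ with $125.00/mo: n₂ = −ln(1 − r₁·B/P)/ln(1+r₁) ≈ 19.58 → 20 more payments.
Total paid = 31·$125.00 + $72.23 = $3,947.23; interest = $3,947.23 − $3,510.00 = $437.23.

$437.23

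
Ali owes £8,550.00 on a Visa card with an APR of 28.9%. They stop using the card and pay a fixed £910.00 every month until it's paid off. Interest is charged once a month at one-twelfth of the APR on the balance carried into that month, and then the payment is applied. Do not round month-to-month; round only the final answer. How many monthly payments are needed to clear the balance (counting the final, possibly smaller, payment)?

11 months

Monthly rate r = 28.9%/12 = 2.40833% = 0.0240833.
Recurrence: B ← B·(1+r) − £910.00.
Month 1: interest £205.91; balance after payment £7,845.91.
Month 2: interest £188.96; balance after payment £7,124.87.
Closed form: n = −ln(1 − rB₀/P)/ln(1+r) = −ln(0.77372)/ln(1.02408) ≈ 10.780, so the balance reaches zero during payment 11.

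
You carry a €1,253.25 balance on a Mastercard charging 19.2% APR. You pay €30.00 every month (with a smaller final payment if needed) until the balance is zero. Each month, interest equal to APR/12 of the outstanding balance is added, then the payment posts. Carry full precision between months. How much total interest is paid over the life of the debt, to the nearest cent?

€833.00

Monthly rate r = 19.2%/12 = 1.6% = 0.016.
Payoff takes n = ⌈−ln(1 − rB₀/P)/ln(1+r)⌉ = ⌈69.540⌉ = 70 payments; the last is €16.25.
Total paid = 69·€30.00 + €16.25 = €2,086.25.
Total interest = total paid − principal = €2,086.25 − €1,253.25 = €833.00.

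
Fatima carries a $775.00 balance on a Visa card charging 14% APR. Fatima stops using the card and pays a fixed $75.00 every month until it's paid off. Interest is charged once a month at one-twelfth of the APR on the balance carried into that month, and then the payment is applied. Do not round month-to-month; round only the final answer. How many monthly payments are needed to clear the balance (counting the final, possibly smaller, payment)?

12 months

Monthly rate r = 14%/12 = 1.16667% = 0.0116667.
Recurrence: B ← B·(1+r) − $75.00.
Month 1: interest $9.04; balance after payment $709.04.
Month 2: interest $8.27; balance after payment $642.31.
Closed form: n = −ln(1 − rB₀/P)/ln(1+r) = −ln(0.87944)/ln(1.01167) ≈ 11.075, so the balance reaches zero during payment 12.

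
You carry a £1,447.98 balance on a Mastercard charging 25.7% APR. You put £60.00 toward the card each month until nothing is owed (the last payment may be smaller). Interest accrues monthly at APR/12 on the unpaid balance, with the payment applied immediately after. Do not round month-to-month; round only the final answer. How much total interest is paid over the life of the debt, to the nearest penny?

£611.83

Monthly rate r = 25.7%/12 = 2.14167% = 0.0214167.
Payoff takes n = ⌈−ln(1 − rB₀/P)/ln(1+r)⌉ = ⌈34.328⌉ = 35 payments; the last is £19.81.
Total paid = 34·£60.00 + £19.81 = £2,059.81.
Total interest = total paid − principal = £2,059.81 − £1,447.98 = £611.83.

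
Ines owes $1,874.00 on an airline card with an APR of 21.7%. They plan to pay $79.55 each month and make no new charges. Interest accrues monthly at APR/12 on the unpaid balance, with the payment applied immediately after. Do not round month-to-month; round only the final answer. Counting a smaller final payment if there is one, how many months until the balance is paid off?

Monthly rate r = 21.7%/12 = 1.80833% = 0.0180833.
Recurrence: B ← B·(1+r) − $79.55.
Month 1: interest $33.89; balance after payment $1,828.34.
Month 2: interest $33.06; balance after payment $1,781.85.
Closed form: n = −ln(1 − rB₀/P)/ln(1+r) = −ln(0.574)/ln(1.01808) ≈ 30.975, so the balance reaches zero during payment 31.

31 payments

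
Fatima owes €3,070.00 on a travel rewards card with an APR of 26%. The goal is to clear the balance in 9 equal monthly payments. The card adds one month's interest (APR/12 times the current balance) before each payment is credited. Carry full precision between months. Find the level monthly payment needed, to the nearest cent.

€379.12

Monthly rate r = 26%/12 = 2.16667% = 0.0216667.
Level-payment amortization: P = B₀·r / (1 − (1+r)^(−n)) = 3070.00·0.0216667 / (1 − 1.02167^(−9)).
Denominator 1 − (1+r)^(−9) = 0.175450025.
P = 66.5167 / 0.175450025 ≈ 379.12.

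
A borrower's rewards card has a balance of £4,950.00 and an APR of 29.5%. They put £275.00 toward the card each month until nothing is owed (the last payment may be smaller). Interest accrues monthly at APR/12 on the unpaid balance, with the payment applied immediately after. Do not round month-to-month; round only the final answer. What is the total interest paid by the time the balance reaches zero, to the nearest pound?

Monthly rate r = 29.5%/12 = 2.45833% = 0.0245833.
Payoff takes n = ⌈−ln(1 − rB₀/P)/ln(1+r)⌉ = ⌈24.059⌉ = 25 payments; the last is £16.36.
Total paid = 24·£275.00 + £16.36 = £6,616.36.
Total interest = total paid − principal = £6,616.36 − £4,950.00 = £1,666.36.

£1,666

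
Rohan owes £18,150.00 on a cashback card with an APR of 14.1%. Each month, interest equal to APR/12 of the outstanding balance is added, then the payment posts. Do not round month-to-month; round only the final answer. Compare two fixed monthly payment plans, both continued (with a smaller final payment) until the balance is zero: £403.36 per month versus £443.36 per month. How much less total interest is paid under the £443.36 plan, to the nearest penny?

Monthly rate r = 14.1%/12 = 1.175% = 0.01175.
At £403.36/mo: n = ⌈−ln(1 − rB₀/P)/ln(1+r)⌉ = 65 payments (last £162.03); total interest = total paid − £18,150.00 = £7,827.07.
At £443.36/mo: 57 payments (last £65.40); total interest £6,743.56.
Interest saved = £7,827.07 − £6,743.56 = £1,083.51.

£1,083.51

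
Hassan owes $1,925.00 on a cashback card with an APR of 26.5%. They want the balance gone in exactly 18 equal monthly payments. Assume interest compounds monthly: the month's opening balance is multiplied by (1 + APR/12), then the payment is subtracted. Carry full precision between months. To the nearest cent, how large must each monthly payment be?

$130.77

Monthly rate r = 26.5%/12 = 2.20833% = 0.0220833.
Level-payment amortization: P = B₀·r / (1 − (1+r)^(−n)) = 1925.00·0.0220833 / (1 − 1.02208^(−18)).
Denominator 1 − (1+r)^(−18) = 0.325089036.
P = 42.5104 / 0.325089036 ≈ 130.77.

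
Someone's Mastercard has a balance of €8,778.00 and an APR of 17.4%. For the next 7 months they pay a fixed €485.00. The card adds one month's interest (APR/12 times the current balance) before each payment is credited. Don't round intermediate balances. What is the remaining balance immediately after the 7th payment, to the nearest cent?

Monthly rate r = 17.4%/12 = 1.45% = 0.0145.
Each month: B ← B·(1+r) − €485.00.
Month 1: interest €127.28; balance after payment €8,420.28.
Month 2: interest €122.09; balance after payment €8,057.38.
Month 3: interest €116.83; balance after payment €7,689.21.
Month 4: interest €111.49; balance after payment €7,315.70.
Month 5: interest €106.08; balance after payment €6,936.78.
Month 6: interest €100.58; balance after payment €6,552.36.
Month 7: interest €95.01; balance after payment €6,162.37.

€6,162.37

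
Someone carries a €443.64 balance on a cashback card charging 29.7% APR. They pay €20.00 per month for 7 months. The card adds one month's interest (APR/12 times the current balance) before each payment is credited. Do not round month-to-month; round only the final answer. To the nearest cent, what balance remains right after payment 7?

Monthly rate r = 29.7%/12 = 2.475% = 0.02475.
Each month: B ← B·(1+r) − €20.00.
Month 1: interest €10.98; balance after payment €434.62.
Month 2: interest €10.76; balance after payment €425.38.
Month 3: interest €10.53; balance after payment €415.91.
Month 4: interest €10.29; balance after payment €406.20.
Month 5: interest €10.05; balance after payment €396.25.
Month 6: interest €9.81; balance after payment €386.06.
Month 7: interest €9.55; balance after payment €375.61.

€375.61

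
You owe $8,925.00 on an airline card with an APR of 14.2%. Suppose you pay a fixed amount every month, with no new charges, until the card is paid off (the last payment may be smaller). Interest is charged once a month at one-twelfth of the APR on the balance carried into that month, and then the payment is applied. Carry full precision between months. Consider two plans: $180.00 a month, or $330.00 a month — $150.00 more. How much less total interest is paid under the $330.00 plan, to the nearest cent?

$2,700.72

Monthly rate r = 14.2%/12 = 1.18333% = 0.0118333.
At $180.00/mo: n = ⌈−ln(1 − rB₀/P)/ln(1+r)⌉ = 76 payments (last $21.21); total interest = total paid − $8,925.00 = $4,596.21.
At $330.00/mo: 33 payments (last $260.49); total interest $1,895.49.
Interest saved = $4,596.21 − $1,895.49 = $2,700.72.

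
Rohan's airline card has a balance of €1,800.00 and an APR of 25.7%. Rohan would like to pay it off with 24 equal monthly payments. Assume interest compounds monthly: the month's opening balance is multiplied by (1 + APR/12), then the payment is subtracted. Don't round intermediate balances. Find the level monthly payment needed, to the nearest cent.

€96.70

Monthly rate r = 25.7%/12 = 2.14167% = 0.0214167.
Level-payment amortization: P = B₀·r / (1 − (1+r)^(−n)) = 1800.00·0.0214167 / (1 − 1.02142^(−24)).
Denominator 1 − (1+r)^(−24) = 0.39864706.
P = 38.55 / 0.39864706 ≈ 96.70.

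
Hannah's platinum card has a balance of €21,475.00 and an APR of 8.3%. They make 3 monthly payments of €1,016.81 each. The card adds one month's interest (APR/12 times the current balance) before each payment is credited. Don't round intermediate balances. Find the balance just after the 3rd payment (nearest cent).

€18,852.12

Monthly rate r = 8.3%/12 = 0.691667% = 0.00691667.
Each month: B ← B·(1+r) − €1,016.81.
Month 1: interest €148.54; balance after payment €20,606.73.
Month 2: interest €142.53; balance after payment €19,732.45.
Month 3: interest €136.48; balance after payment €18,852.12.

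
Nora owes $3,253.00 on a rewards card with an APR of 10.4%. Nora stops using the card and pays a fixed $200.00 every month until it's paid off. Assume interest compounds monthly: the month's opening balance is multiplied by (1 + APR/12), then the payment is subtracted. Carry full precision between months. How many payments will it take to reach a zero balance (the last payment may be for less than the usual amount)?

Monthly rate r = 10.4%/12 = 0.866667% = 0.00866667.
Recurrence: B ← B·(1+r) − $200.00.
Month 1: interest $28.19; balance after payment $3,081.19.
Month 2: interest $26.70; balance after payment $2,907.90.
Closed form: n = −ln(1 − rB₀/P)/ln(1+r) = −ln(0.85904)/ln(1.00867) ≈ 17.608, so the balance reaches zero during payment 18.

18 payments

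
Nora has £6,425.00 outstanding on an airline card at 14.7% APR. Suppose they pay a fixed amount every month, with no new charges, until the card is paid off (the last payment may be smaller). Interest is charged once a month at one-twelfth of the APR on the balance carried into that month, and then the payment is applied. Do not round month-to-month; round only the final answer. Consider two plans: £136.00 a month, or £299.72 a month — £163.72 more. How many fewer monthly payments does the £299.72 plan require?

Monthly rate r = 14.7%/12 = 1.225% = 0.01225.
At £136.00/mo: n = ⌈−ln(1 − rB₀/P)/ln(1+r)⌉ = 71 payments (last £135.97); total interest = total paid − £6,425.00 = £3,230.97.
At £299.72/mo: 26 payments (last £5.80); total interest £1,073.80.
Payments saved = 71 − 26 = 45.

45 fewer payments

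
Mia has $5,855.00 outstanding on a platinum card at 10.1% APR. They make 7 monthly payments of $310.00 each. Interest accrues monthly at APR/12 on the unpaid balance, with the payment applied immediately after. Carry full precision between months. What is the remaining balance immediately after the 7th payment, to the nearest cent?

Monthly rate r = 10.1%/12 = 0.841667% = 0.00841667.
Each month: B ← B·(1+r) − $310.00.
Month 1: interest $49.28; balance after payment $5,594.28.
Month 2: interest $47.09; balance after payment $5,331.36.
Month 3: interest $44.87; balance after payment $5,066.24.
Month 4: interest $42.64; balance after payment $4,798.88.
Month 5: interest $40.39; balance after payment $4,529.27.
Month 6: interest $38.12; balance after payment $4,257.39.
Month 7: interest $35.83; balance after payment $3,983.22.

$3,983.22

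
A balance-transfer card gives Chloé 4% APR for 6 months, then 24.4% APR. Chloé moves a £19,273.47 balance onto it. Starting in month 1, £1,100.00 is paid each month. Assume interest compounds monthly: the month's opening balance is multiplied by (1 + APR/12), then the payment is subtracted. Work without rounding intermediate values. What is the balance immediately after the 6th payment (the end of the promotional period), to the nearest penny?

Promo months 1–6 at r₀ = 4%/12 = 0.00333333; months 7+ at r₁ = 24.4%/12 = 0.0203333.
After month 6: iterate B ← B·(1+r₀) − £1,100.00 for 6 months → £13,006.92.

£13,006.92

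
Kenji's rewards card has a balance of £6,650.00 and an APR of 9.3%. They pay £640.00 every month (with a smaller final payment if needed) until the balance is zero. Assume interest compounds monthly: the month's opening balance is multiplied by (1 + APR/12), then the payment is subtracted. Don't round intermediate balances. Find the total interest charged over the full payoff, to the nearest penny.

£310.16

Monthly rate r = 9.3%/12 = 0.775% = 0.00775.
Payoff takes n = ⌈−ln(1 − rB₀/P)/ln(1+r)⌉ = ⌈10.875⌉ = 11 payments; the last is £560.16.
Total paid = 10·£640.00 + £560.16 = £6,960.16.
Total interest = total paid − principal = £6,960.16 − £6,650.00 = £310.16.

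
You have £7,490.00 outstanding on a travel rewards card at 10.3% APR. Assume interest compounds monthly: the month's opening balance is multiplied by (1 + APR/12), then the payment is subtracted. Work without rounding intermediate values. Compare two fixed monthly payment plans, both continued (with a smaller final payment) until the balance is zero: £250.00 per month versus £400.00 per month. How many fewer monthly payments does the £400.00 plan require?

14 fewer payments

Monthly rate r = 10.3%/12 = 0.858333% = 0.00858333.
At £250.00/mo: n = ⌈−ln(1 − rB₀/P)/ln(1+r)⌉ = 35 payments (last £195.64); total interest = total paid − £7,490.00 = £1,205.64.
At £400.00/mo: 21 payments (last £200.75); total interest £710.75.
Payments saved = 35 − 21 = 14.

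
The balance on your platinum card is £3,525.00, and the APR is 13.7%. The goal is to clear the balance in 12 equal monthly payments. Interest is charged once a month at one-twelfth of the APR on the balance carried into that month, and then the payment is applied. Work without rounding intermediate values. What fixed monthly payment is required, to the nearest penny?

£316.00

Monthly rate r = 13.7%/12 = 1.14167% = 0.0114167.
Level-payment amortization: P = B₀·r / (1 − (1+r)^(−n)) = 3525.00·0.0114167 / (1 − 1.01142^(−12)).
Denominator 1 − (1+r)^(−12) = 0.12735274.
P = 40.2437 / 0.12735274 ≈ 316.00.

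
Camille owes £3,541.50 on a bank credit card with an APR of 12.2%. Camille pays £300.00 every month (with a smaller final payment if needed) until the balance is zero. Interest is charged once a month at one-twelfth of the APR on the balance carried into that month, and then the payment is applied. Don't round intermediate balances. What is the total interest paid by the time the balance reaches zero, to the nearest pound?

£251

Monthly rate r = 12.2%/12 = 1.01667% = 0.0101667.
Payoff takes n = ⌈−ln(1 − rB₀/P)/ln(1+r)⌉ = ⌈12.640⌉ = 13 payments; the last is £192.21.
Total paid = 12·£300.00 + £192.21 = £3,792.21.
Total interest = total paid − principal = £3,792.21 − £3,541.50 = £250.71.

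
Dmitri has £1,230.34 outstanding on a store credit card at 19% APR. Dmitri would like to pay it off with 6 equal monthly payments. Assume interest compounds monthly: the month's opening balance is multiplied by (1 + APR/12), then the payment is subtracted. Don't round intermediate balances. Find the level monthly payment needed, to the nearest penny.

£216.57

Monthly rate r = 19%/12 = 1.58333% = 0.0158333.
Level-payment amortization: P = B₀·r / (1 − (1+r)^(−n)) = 1230.34·0.0158333 / (1 − 1.01583^(−6)).
Denominator 1 − (1+r)^(−6) = 0.0899500239.
P = 19.4804 / 0.0899500239 ≈ 216.57.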